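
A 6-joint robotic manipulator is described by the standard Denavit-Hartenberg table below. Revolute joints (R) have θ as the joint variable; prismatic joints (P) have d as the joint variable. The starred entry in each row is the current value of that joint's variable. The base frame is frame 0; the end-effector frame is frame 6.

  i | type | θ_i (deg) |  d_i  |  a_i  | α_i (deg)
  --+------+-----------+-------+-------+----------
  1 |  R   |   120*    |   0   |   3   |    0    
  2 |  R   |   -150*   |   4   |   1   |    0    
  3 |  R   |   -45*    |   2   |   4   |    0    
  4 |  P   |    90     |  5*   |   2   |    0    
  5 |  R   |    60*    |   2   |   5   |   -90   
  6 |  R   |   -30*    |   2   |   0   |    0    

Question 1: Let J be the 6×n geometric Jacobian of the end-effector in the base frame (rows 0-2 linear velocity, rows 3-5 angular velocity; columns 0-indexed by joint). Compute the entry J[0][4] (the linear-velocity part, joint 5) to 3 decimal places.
axis z_4 = (0.0000,0.0000,1.0000); lever o_n−o_4 = (-0.6378,5.3473,2.0000)
cross product → J_v[:, 4] = (-5.3473,-0.6378,0.0000)
J_ω[:, 4] = z_4
entry J[0][4] = -5.3473

-5.347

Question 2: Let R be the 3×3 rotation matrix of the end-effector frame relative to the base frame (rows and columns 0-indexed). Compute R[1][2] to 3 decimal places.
End-effector z-axis (col 2 of R) = (-0.9659,0.2588,0.0000)
R[1][2] = 0.2588

0.259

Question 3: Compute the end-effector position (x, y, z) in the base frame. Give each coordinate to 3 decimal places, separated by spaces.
1.695 4.099 13.000

after link 1: o_1 = (-1.5000, 2.5981, 0.0000)
after link 2: o_2 = (-0.6340, 2.0981, 4.0000)
after link 3: o_3 = (0.4013, -1.7656, 6.0000)
after link 4: o_4 = (2.3332, -1.2480, 11.0000)
after link 5: o_5 = (3.6272, 3.5816, 13.0000)
after link 6: o_6 = (1.6954, 4.0993, 13.0000)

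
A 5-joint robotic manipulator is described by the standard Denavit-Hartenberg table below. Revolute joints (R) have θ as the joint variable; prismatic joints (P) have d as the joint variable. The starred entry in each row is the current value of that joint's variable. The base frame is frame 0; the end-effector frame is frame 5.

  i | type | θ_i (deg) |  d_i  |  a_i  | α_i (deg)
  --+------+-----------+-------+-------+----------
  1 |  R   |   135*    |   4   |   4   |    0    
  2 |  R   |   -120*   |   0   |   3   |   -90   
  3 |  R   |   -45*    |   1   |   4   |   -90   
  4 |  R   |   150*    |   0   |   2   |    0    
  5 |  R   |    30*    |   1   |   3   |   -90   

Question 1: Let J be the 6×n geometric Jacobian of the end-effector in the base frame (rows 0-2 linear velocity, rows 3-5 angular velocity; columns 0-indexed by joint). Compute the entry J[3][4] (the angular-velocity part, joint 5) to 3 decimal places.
axis z_4 = (0.6830,0.1830,-0.7071); lever o_n−o_4 = (-1.3660,-0.3660,-2.8284)
cross product → J_v[:, 4] = (-0.7765,2.8978,0.0000)
J_ω[:, 4] = z_4
entry J[3][4] = 0.6830

0.683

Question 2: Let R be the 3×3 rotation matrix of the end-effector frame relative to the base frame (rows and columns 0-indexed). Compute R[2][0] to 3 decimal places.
End-effector x-axis (col 0 of R) = (-0.6830,-0.1830,-0.7071)
R[2][0] = -0.7071

-0.707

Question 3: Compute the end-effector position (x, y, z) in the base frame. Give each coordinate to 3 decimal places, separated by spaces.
0.252 3.654 2.775

after link 1: o_1 = (-2.8284, 2.8284, 4.0000)
after link 2: o_2 = (0.0694, 3.6049, 4.0000)
after link 3: o_3 = (2.5426, 5.3029, 6.8284)
after link 4: o_4 = (1.6184, 4.0199, 5.6037)
after link 5: o_5 = (0.2524, 3.6539, 2.7753)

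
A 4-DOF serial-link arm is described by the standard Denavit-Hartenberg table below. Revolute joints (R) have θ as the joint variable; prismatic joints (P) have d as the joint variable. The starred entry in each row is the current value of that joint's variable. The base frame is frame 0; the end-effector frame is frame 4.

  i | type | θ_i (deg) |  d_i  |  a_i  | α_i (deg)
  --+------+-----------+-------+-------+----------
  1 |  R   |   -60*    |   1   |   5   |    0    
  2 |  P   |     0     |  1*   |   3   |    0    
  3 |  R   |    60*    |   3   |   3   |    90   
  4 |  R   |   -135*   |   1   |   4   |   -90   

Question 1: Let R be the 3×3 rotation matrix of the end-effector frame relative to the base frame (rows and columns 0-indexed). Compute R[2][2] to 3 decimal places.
End-effector z-axis (col 2 of R) = (0.7071,-0.0000,-0.7071)
R[2][2] = -0.7071

-0.707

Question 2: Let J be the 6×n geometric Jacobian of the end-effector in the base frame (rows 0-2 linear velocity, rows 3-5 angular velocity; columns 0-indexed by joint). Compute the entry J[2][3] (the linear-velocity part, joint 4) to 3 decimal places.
-2.828

axis z_3 = (0.0000,-1.0000,0.0000); lever o_n−o_3 = (-2.8284,-1.0000,-2.8284)
cross product → J_v[:, 3] = (2.8284,-0.0000,-2.8284)
J_ω[:, 3] = z_3
entry J[2][3] = -2.8284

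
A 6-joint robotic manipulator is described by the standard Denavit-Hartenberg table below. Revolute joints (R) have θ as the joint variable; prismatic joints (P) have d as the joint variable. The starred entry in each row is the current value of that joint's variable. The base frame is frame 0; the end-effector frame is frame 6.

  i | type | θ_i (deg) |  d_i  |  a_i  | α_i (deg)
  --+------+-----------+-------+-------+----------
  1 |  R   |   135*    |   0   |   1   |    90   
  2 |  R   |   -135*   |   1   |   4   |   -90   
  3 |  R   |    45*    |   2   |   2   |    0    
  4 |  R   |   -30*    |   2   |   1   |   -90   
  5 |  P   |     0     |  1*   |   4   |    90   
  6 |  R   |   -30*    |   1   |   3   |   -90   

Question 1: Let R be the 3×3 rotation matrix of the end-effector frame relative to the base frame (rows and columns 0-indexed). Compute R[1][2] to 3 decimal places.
End-effector z-axis (col 2 of R) = (-0.5536,-0.8124,-0.1830)
R[1][2] = -0.8124

-0.812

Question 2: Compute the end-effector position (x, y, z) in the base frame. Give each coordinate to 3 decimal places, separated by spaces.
after link 1: o_1 = (-0.7071, 0.7071, 0.0000)
after link 2: o_2 = (2.0000, -0.5858, -2.8284)
after link 3: o_3 = (0.7071, -1.2929, -5.2426)
after link 4: o_4 = (0.0071, -0.9589, -7.3399)
after link 5: o_5 = (0.3944, -4.1764, -9.8889)
after link 6: o_6 = (1.8924, -4.5762, -12.6450)

1.892 -4.576 -12.645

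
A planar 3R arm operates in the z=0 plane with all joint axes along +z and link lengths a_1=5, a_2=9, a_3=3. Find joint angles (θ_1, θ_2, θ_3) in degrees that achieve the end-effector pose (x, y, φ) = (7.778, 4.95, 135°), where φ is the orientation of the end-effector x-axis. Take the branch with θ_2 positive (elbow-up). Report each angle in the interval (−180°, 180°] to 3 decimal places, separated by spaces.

-44.999 90.001 89.998

wrist centre = target − a_3·(cos φ, sin φ) = (9.8993, 2.8287)
cos θ_2 = (105.9980−5²−9²)/(2·5·9) = -0.0000; θ_2 = 90.0013° (elbow-up)
β = atan2(2.8287,9.8993) = 15.9470°; ψ = atan2(9.0000,4.9998) = 60.9464°
θ_1 = β − ψ = -44.9994°
θ_3 = φ − θ_1 − θ_2 = 89.9981° (wrapped to (-180°,180°])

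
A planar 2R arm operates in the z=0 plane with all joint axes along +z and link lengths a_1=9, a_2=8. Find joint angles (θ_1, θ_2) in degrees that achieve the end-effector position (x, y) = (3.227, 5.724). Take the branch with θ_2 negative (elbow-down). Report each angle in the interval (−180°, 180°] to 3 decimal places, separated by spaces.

cos θ_2 = (43.1777−9²−8²)/(2·9·8) = -0.7071; θ_2 = -134.9994° (elbow-down)
β = atan2(5.7240,3.2270) = 60.5871°; ψ = atan2(-5.6569,3.3432) = -59.4171°
θ_1 = β − ψ = 120.0043°

120.004 -134.999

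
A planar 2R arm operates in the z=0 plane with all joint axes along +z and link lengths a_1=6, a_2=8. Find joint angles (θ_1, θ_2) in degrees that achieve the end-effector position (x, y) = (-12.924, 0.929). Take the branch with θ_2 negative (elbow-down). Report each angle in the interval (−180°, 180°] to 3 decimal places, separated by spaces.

-158.230 -44.991

cos θ_2 = (167.8928−6²−8²)/(2·6·8) = 0.7072; θ_2 = -44.9911° (elbow-down)
β = atan2(0.9290,-12.9240) = 175.8885°; ψ = atan2(-5.6560,11.6577) = -25.8812°
θ_1 = β − ψ = 201.7698°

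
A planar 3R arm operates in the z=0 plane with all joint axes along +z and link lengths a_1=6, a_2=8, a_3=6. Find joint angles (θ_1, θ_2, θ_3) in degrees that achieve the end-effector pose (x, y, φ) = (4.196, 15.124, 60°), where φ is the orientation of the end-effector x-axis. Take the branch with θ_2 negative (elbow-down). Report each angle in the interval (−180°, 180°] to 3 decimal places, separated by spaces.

wrist centre = target − a_3·(cos φ, sin φ) = (1.1960, 9.9278)
cos θ_2 = (99.9926−6²−8²)/(2·6·8) = -0.0001; θ_2 = -90.0044° (elbow-down)
β = atan2(9.9278,1.1960) = 83.1307°; ψ = atan2(-8.0000,5.9994) = -53.1329°
θ_1 = β − ψ = 136.2637°
θ_3 = φ − θ_1 − θ_2 = 13.7408° (wrapped to (-180°,180°])

136.264 -90.004 13.741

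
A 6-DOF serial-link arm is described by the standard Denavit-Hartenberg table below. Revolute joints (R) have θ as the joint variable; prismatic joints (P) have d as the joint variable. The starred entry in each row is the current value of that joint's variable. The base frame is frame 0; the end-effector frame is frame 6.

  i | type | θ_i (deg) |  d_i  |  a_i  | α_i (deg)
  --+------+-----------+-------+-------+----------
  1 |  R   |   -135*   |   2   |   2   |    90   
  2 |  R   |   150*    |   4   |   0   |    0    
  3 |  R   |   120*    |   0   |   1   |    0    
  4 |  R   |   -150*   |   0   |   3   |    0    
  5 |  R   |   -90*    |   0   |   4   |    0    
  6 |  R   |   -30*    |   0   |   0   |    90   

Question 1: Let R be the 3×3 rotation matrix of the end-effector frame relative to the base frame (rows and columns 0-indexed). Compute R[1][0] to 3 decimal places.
End-effector x-axis (col 0 of R) = (-0.7071,-0.7071,-0.0000)
R[1][0] = -0.7071

-0.707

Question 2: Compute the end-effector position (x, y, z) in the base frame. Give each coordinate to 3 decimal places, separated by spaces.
after link 1: o_1 = (-1.4142, -1.4142, 2.0000)
after link 2: o_2 = (-4.2426, 1.4142, 2.0000)
after link 3: o_3 = (-4.2426, 1.4142, 1.0000)
after link 4: o_4 = (-3.1820, 2.4749, 3.5981)
after link 5: o_5 = (-5.6315, 0.0254, 5.5981)
after link 6: o_6 = (-5.6315, 0.0254, 5.5981)

-5.631 0.025 5.598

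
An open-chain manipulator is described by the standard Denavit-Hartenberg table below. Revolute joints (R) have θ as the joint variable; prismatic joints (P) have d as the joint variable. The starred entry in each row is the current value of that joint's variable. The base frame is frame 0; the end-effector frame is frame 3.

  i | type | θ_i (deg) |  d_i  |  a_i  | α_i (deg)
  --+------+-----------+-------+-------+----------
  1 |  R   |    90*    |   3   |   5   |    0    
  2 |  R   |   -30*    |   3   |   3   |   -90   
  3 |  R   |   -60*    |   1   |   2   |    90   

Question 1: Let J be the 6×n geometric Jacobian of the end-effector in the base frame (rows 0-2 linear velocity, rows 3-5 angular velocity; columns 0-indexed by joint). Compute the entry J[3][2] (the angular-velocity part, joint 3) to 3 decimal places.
axis z_2 = (-0.8660,0.5000,0.0000); lever o_n−o_2 = (-0.3660,1.3660,1.7321)
cross product → J_v[:, 2] = (0.8660,1.5000,-1.0000)
J_ω[:, 2] = z_2
entry J[3][2] = -0.8660

-0.866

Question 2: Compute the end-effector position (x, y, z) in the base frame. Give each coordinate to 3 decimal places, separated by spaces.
after link 1: o_1 = (0.0000, 5.0000, 3.0000)
after link 2: o_2 = (1.5000, 7.5981, 6.0000)
after link 3: o_3 = (1.1340, 8.9641, 7.7321)

1.134 8.964 7.732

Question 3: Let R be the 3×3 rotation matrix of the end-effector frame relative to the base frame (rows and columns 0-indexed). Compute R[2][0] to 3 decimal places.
0.866

End-effector x-axis (col 0 of R) = (0.2500,0.4330,0.8660)
R[2][0] = 0.8660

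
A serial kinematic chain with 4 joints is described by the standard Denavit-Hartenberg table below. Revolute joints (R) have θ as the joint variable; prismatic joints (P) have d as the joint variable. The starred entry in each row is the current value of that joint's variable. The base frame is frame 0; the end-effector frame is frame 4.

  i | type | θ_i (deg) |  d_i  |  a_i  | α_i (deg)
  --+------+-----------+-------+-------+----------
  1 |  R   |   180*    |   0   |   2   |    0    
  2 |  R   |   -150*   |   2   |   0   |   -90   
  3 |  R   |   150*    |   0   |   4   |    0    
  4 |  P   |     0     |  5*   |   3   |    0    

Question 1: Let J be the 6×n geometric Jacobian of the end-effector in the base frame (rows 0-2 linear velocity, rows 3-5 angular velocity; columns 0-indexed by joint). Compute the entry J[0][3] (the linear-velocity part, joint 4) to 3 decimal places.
prismatic axis z_3 = (-0.5000,0.8660,0.0000)
J_v[:, 3] = z_3; J_ω[:, 3] = (0,0,0)
entry J[0][3] = -0.5000

-0.500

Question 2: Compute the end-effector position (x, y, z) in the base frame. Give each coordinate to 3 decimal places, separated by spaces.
after link 1: o_1 = (-2.0000, 0.0000, 0.0000)
after link 2: o_2 = (-2.0000, 0.0000, 2.0000)
after link 3: o_3 = (-5.0000, -1.7321, 0.0000)
after link 4: o_4 = (-9.7500, 1.2990, -1.5000)

-9.750 1.299 -1.500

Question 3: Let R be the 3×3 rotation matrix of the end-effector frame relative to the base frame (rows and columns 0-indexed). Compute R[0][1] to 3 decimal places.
-0.433

End-effector y-axis (col 1 of R) = (-0.4330,-0.2500,0.8660)
R[0][1] = -0.4330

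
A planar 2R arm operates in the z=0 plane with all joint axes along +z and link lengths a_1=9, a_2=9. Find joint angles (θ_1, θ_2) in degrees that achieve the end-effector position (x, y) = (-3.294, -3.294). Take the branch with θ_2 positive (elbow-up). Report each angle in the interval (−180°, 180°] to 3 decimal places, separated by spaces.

cos θ_2 = (21.7009−9²−9²)/(2·9·9) = -0.8660; θ_2 = 150.0021° (elbow-up)
β = atan2(-3.2940,-3.2940) = -135.0000°; ψ = atan2(4.4997,1.2056) = 75.0011°
θ_1 = β − ψ = -210.0011°

149.999 150.002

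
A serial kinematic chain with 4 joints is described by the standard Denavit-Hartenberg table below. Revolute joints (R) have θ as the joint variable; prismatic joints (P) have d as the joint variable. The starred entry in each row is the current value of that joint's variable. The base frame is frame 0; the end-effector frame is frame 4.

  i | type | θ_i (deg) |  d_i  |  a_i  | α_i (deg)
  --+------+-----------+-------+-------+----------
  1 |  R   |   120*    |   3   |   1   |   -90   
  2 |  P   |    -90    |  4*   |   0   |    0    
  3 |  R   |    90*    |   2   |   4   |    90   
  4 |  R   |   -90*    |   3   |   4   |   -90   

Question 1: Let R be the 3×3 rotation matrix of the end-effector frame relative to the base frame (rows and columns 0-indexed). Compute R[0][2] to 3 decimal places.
-0.500

End-effector z-axis (col 2 of R) = (-0.5000,0.8660,0.0000)
R[0][2] = -0.5000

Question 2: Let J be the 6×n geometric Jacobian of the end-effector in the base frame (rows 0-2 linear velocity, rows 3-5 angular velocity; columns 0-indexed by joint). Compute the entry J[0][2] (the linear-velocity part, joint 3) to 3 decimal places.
axis z_2 = (-0.8660,-0.5000,0.0000); lever o_n−o_2 = (-0.2679,4.4641,3.0000)
cross product → J_v[:, 2] = (-1.5000,2.5981,-4.0000)
J_ω[:, 2] = z_2
entry J[0][2] = -1.5000

-1.500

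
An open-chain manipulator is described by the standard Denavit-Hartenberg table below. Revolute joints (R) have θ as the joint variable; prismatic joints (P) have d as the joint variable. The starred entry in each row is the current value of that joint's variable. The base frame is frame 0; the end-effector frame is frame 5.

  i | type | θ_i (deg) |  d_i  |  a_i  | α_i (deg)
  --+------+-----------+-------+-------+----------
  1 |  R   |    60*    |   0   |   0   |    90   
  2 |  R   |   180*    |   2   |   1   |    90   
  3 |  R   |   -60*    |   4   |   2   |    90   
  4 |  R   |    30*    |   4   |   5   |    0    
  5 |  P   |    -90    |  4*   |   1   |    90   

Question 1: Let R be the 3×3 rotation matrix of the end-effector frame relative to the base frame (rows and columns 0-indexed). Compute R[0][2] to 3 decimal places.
0.866

End-effector z-axis (col 2 of R) = (0.8660,0.0000,-0.5000)
R[0][2] = 0.8660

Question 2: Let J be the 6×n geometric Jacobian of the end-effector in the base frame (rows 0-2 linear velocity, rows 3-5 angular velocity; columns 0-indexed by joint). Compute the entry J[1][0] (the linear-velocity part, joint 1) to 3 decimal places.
-5.598

axis z_0 = ẑ; lever o_n−o_0 = (-5.5981,6.1340,5.6340)
cross product → J_v[:, 0] = (-6.1340,-5.5981,0.0000)
J_ω[:, 0] = z_0
entry J[1][0] = -5.5981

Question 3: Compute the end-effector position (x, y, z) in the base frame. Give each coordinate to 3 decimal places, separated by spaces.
-5.598 6.134 5.634

after link 1: o_1 = (0.0000, 0.0000, 0.0000)
after link 2: o_2 = (1.2321, -1.8660, 0.0000)
after link 3: o_3 = (-0.7679, -1.8660, 4.0000)
after link 4: o_4 = (-5.0981, 2.1340, 6.5000)
after link 5: o_5 = (-5.5981, 6.1340, 5.6340)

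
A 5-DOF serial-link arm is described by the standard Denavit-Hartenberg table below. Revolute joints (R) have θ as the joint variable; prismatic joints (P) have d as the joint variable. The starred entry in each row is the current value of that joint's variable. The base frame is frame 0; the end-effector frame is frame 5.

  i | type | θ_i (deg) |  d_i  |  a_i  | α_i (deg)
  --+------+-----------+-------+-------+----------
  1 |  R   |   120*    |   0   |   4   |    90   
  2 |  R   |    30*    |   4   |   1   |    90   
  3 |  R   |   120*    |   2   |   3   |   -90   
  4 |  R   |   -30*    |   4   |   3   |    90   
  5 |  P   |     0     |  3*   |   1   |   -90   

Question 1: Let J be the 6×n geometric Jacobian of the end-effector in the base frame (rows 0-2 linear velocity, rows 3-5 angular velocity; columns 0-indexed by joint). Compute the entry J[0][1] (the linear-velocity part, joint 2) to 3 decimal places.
-4.094

axis z_1 = (0.8660,0.5000,0.0000); lever o_n−o_1 = (5.9474,2.2970,-8.1872)
cross product → J_v[:, 1] = (-4.0936,7.0903,-0.9845)
J_ω[:, 1] = z_1
entry J[0][1] = -4.0936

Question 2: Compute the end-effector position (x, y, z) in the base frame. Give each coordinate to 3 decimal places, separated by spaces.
3.947 5.761 -8.187

after link 1: o_1 = (-2.0000, 3.4641, 0.0000)
after link 2: o_2 = (1.0311, 6.2141, 0.5000)
after link 3: o_3 = (3.4306, 7.2542, -1.9821)
after link 4: o_4 = (5.3346, 4.4563, -5.6627)
after link 5: o_5 = (3.9474, 5.7611, -8.1872)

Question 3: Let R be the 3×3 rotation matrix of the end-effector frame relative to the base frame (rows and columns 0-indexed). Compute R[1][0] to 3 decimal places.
End-effector x-axis (col 0 of R) = (0.7120,0.2667,-0.6495)
R[1][0] = 0.2667

0.267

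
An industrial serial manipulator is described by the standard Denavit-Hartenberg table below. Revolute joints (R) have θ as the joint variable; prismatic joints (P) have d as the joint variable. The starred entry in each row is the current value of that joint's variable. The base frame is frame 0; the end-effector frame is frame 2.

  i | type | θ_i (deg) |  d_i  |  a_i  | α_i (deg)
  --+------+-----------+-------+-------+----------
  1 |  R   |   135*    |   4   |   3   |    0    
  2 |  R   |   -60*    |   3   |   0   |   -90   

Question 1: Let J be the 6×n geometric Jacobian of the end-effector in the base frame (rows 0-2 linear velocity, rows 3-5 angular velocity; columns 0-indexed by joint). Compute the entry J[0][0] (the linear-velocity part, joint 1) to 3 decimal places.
-2.121

axis z_0 = ẑ; lever o_n−o_0 = (-2.1213,2.1213,7.0000)
cross product → J_v[:, 0] = (-2.1213,-2.1213,0.0000)
J_ω[:, 0] = z_0
entry J[0][0] = -2.1213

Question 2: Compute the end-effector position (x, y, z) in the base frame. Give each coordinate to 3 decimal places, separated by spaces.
after link 1: o_1 = (-2.1213, 2.1213, 4.0000)
after link 2: o_2 = (-2.1213, 2.1213, 7.0000)

-2.121 2.121 7.000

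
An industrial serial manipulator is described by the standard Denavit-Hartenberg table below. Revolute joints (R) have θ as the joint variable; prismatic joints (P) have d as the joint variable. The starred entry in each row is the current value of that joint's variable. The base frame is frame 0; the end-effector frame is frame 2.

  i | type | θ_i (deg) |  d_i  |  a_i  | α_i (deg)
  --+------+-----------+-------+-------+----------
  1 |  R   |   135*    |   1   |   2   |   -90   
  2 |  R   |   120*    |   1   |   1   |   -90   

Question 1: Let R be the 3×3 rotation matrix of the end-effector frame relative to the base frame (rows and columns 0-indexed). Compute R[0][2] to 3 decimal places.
0.612

End-effector z-axis (col 2 of R) = (0.6124,-0.6124,0.5000)
R[0][2] = 0.6124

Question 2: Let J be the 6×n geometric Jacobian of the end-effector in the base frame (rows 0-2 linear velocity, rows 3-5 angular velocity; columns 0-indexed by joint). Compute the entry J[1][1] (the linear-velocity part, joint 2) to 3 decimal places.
-0.612

axis z_1 = (-0.7071,-0.7071,0.0000); lever o_n−o_1 = (-0.3536,-1.0607,-0.8660)
cross product → J_v[:, 1] = (0.6124,-0.6124,0.5000)
J_ω[:, 1] = z_1
entry J[1][1] = -0.6124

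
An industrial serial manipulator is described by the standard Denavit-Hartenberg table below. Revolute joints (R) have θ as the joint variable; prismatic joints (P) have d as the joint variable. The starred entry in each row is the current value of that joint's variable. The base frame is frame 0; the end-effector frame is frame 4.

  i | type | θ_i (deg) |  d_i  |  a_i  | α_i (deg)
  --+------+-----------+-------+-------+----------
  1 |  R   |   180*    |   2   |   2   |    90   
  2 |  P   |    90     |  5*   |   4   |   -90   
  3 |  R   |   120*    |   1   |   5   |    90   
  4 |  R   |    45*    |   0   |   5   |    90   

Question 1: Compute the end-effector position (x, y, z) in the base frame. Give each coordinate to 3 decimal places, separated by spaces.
after link 1: o_1 = (-2.0000, 0.0000, 2.0000)
after link 2: o_2 = (-2.0000, 5.0000, 6.0000)
after link 3: o_3 = (-1.0000, 0.6699, 3.5000)
after link 4: o_4 = (2.5355, -2.3920, 1.7322)

2.536 -2.392 1.732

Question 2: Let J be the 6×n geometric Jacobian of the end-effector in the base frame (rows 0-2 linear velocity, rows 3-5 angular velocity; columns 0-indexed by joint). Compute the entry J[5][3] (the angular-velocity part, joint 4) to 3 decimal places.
axis z_3 = (-0.0000,-0.5000,0.8660); lever o_n−o_3 = (3.5355,-3.0619,-1.7678)
cross product → J_v[:, 3] = (3.5355,3.0619,1.7678)
J_ω[:, 3] = z_3
entry J[5][3] = 0.8660

0.866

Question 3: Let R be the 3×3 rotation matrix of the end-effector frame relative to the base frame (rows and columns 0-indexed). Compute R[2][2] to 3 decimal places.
-0.354

End-effector z-axis (col 2 of R) = (-0.7071,-0.6124,-0.3536)
R[2][2] = -0.3536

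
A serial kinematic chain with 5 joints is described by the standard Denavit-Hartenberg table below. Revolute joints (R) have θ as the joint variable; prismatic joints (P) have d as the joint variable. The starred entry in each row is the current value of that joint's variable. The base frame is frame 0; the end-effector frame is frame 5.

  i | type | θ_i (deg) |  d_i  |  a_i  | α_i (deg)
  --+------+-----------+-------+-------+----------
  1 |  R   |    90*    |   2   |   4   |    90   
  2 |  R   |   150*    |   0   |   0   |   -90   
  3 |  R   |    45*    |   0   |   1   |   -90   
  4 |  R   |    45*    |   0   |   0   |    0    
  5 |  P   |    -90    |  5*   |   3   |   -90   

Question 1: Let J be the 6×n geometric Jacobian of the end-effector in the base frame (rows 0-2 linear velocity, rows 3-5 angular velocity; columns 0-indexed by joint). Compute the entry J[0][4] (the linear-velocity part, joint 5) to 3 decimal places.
-0.707

prismatic axis z_4 = (-0.7071,0.6124,-0.3536)
J_v[:, 4] = z_4; J_ω[:, 4] = (0,0,0)
entry J[0][4] = -0.7071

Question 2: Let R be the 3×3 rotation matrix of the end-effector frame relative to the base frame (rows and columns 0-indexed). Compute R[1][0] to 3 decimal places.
-0.787

End-effector x-axis (col 0 of R) = (-0.5000,-0.7866,-0.3624)
R[1][0] = -0.7866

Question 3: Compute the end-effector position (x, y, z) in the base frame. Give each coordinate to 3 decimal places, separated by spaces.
after link 1: o_1 = (0.0000, 4.0000, 2.0000)
after link 2: o_2 = (0.0000, 4.0000, 2.0000)
after link 3: o_3 = (-0.7071, 3.3876, 2.3536)
after link 4: o_4 = (-0.7071, 3.3876, 2.3536)
after link 5: o_5 = (-5.7426, 4.0898, -0.5013)

-5.743 4.090 -0.501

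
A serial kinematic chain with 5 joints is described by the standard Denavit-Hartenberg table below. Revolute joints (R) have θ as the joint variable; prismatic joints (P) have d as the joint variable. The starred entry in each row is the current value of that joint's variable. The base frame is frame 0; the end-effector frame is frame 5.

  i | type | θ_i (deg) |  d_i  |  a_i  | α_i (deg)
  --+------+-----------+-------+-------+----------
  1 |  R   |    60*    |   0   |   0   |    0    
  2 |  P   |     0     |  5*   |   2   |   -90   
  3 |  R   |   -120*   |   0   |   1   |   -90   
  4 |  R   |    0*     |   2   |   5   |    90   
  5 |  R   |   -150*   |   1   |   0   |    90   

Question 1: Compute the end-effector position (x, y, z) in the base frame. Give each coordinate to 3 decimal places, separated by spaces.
-0.500 1.134 11.196

after link 1: o_1 = (0.0000, 0.0000, 0.0000)
after link 2: o_2 = (1.0000, 1.7321, 5.0000)
after link 3: o_3 = (0.7500, 1.2990, 5.8660)
after link 4: o_4 = (0.3660, 0.6340, 11.1962)
after link 5: o_5 = (-0.5000, 1.1340, 11.1962)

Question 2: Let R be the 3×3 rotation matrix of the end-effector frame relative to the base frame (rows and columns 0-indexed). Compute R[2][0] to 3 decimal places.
-1.000

End-effector x-axis (col 0 of R) = (-0.0000,-0.0000,-1.0000)
R[2][0] = -1.0000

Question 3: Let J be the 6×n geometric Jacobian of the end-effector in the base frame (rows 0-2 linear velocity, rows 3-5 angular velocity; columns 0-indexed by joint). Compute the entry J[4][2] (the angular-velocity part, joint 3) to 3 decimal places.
0.500

axis z_2 = (-0.8660,0.5000,0.0000); lever o_n−o_2 = (-1.5000,-0.5981,6.1962)
cross product → J_v[:, 2] = (3.0981,5.3660,1.2679)
J_ω[:, 2] = z_2
entry J[4][2] = 0.5000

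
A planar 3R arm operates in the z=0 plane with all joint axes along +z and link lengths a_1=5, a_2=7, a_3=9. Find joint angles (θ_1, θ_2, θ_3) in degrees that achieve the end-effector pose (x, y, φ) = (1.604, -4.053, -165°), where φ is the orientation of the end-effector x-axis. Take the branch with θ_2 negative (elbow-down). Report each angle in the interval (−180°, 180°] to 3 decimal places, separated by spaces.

25.991 -59.994 -130.996

wrist centre = target − a_3·(cos φ, sin φ) = (10.2973, -1.7236)
cos θ_2 = (109.0060−5²−7²)/(2·5·7) = 0.5001; θ_2 = -59.9944° (elbow-down)
β = atan2(-1.7236,10.2973) = -9.5024°; ψ = atan2(-6.0618,8.5006) = -35.4929°
θ_1 = β − ψ = 25.9905°
θ_3 = φ − θ_1 − θ_2 = -130.9961° (wrapped to (-180°,180°])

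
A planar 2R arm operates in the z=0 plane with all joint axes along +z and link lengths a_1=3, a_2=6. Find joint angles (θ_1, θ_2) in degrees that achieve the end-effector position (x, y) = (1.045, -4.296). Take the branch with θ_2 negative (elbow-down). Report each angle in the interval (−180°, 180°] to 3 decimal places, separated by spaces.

29.987 -134.992

cos θ_2 = (19.5476−3²−6²)/(2·3·6) = -0.7070; θ_2 = -134.9922° (elbow-down)
β = atan2(-4.2960,1.0450) = -76.3284°; ψ = atan2(-4.2432,-1.2421) = -106.3156°
θ_1 = β − ψ = 29.9873°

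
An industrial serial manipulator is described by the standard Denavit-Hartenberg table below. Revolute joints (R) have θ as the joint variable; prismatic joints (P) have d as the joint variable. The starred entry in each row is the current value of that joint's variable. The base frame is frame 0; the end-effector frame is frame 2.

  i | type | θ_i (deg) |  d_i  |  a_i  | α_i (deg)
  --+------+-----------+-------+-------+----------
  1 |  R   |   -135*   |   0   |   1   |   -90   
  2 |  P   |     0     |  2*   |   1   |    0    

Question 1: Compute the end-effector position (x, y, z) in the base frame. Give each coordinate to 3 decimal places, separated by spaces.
after link 1: o_1 = (-0.7071, -0.7071, 0.0000)
after link 2: o_2 = (0.0000, -2.8284, 0.0000)

0.000 -2.828 0.000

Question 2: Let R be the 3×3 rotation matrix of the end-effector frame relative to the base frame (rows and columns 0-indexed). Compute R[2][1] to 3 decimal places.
-1.000

End-effector y-axis (col 1 of R) = (0.0000,-0.0000,-1.0000)
R[2][1] = -1.0000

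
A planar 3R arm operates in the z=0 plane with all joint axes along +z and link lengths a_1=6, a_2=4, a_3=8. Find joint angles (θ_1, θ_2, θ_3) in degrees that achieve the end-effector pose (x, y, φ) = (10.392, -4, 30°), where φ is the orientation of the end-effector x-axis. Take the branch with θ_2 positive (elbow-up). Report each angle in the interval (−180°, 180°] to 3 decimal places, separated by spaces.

-90.003 60.003 60.000

wrist centre = target − a_3·(cos φ, sin φ) = (3.4638, -8.0000)
cos θ_2 = (75.9979−6²−4²)/(2·6·4) = 0.5000; θ_2 = 60.0029° (elbow-up)
β = atan2(-8.0000,3.4638) = -66.5886°; ψ = atan2(3.4642,7.9998) = 23.4143°
θ_1 = β − ψ = -90.0029°
θ_3 = φ − θ_1 − θ_2 = 60.0000° (wrapped to (-180°,180°])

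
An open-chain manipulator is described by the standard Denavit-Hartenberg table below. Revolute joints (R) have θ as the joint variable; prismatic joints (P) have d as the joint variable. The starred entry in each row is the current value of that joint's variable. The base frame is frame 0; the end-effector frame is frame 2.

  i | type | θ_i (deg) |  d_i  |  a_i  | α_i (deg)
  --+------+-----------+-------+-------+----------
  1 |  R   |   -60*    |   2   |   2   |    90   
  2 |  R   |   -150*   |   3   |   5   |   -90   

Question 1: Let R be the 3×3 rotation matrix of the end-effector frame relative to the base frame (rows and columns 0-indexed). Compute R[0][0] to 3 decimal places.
-0.433

End-effector x-axis (col 0 of R) = (-0.4330,0.7500,-0.5000)
R[0][0] = -0.4330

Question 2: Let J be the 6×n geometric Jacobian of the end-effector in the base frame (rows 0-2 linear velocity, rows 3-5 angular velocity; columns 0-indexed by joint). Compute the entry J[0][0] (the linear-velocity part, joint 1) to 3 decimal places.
-0.518

axis z_0 = ẑ; lever o_n−o_0 = (-3.7631,0.5179,-0.5000)
cross product → J_v[:, 0] = (-0.5179,-3.7631,0.0000)
J_ω[:, 0] = z_0
entry J[0][0] = -0.5179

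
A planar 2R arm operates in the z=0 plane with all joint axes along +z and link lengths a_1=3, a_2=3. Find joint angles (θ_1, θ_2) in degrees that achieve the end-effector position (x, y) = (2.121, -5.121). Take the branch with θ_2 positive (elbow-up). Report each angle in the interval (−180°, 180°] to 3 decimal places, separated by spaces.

cos θ_2 = (30.7233−3²−3²)/(2·3·3) = 0.7068; θ_2 = 45.0209° (elbow-up)
β = atan2(-5.1210,2.1210) = -67.5018°; ψ = atan2(2.1221,5.1205) = 22.5104°
θ_1 = β − ψ = -90.0122°

-90.012 45.021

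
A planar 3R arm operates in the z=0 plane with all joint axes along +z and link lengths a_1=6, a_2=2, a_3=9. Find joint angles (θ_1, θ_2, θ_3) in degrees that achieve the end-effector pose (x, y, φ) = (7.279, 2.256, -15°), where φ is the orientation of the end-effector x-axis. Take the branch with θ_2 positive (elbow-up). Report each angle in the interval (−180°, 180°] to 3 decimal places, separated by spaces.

wrist centre = target − a_3·(cos φ, sin φ) = (-1.4143, 4.5854)
cos θ_2 = (23.0260−6²−2²)/(2·6·2) = -0.7073; θ_2 = 135.0117° (elbow-up)
β = atan2(4.5854,-1.4143) = 107.1421°; ψ = atan2(1.4139,4.5855) = 17.1370°
θ_1 = β − ψ = 90.0051°
θ_3 = φ − θ_1 − θ_2 = 119.9832° (wrapped to (-180°,180°])

90.005 135.012 119.983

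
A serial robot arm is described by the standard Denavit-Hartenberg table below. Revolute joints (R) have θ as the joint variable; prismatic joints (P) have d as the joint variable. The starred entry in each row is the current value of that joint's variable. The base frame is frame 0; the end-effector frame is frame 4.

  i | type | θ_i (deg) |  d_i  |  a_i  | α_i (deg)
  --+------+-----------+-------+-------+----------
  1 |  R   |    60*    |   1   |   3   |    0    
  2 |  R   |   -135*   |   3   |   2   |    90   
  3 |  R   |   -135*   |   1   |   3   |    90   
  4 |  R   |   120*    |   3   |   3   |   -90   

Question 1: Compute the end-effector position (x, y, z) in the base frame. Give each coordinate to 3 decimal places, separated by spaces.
after link 1: o_1 = (1.5000, 2.5981, 1.0000)
after link 2: o_2 = (2.0176, 0.6662, 4.0000)
after link 3: o_3 = (0.5027, 2.4564, 1.8787)
after link 4: o_4 = (-2.2814, 2.8085, 5.0607)

-2.281 2.809 5.061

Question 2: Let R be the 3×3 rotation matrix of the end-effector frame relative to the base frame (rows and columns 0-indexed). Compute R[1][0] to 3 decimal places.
End-effector x-axis (col 0 of R) = (-0.7450,-0.5657,0.3536)
R[1][0] = -0.5657

-0.566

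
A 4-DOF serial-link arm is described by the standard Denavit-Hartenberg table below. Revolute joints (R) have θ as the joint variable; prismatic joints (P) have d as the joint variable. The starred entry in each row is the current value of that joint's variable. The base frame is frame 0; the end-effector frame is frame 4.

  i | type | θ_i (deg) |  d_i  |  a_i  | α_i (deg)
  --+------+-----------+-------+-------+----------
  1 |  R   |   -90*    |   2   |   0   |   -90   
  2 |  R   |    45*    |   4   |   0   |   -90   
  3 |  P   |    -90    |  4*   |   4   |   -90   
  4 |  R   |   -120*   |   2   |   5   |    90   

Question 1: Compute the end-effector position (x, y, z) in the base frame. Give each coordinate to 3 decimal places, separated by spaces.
5.500 4.476 -5.305

after link 1: o_1 = (0.0000, 0.0000, 2.0000)
after link 2: o_2 = (4.0000, 0.0000, 2.0000)
after link 3: o_3 = (8.0000, 2.8284, -0.8284)
after link 4: o_4 = (5.5000, 4.4761, -5.3045)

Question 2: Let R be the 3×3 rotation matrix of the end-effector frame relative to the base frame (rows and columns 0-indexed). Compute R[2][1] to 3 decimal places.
-0.707

End-effector y-axis (col 1 of R) = (0.0000,-0.7071,-0.7071)
R[2][1] = -0.7071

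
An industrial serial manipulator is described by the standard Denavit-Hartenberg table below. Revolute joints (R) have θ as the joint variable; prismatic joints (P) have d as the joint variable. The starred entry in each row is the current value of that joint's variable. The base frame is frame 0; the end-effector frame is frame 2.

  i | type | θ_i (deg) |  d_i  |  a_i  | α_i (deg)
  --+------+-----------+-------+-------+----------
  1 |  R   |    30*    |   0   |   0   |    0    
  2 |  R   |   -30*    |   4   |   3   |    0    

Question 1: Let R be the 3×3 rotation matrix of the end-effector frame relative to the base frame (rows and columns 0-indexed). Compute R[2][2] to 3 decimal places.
1.000

End-effector z-axis (col 2 of R) = (0.0000,0.0000,1.0000)
R[2][2] = 1.0000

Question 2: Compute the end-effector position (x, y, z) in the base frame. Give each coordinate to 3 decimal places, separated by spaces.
after link 1: o_1 = (0.0000, 0.0000, 0.0000)
after link 2: o_2 = (3.0000, 0.0000, 4.0000)

3.000 0.000 4.000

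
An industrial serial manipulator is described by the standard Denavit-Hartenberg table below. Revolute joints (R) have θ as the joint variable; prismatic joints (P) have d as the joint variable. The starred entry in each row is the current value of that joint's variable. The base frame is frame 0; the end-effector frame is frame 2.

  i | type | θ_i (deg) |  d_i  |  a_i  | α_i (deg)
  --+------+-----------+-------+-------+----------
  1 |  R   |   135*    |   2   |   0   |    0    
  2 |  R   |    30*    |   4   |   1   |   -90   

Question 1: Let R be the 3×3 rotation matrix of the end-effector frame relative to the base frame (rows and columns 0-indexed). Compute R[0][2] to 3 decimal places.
-0.259

End-effector z-axis (col 2 of R) = (-0.2588,-0.9659,0.0000)
R[0][2] = -0.2588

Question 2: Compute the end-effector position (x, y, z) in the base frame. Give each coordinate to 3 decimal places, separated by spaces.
after link 1: o_1 = (0.0000, 0.0000, 2.0000)
after link 2: o_2 = (-0.9659, 0.2588, 6.0000)

-0.966 0.259 6.000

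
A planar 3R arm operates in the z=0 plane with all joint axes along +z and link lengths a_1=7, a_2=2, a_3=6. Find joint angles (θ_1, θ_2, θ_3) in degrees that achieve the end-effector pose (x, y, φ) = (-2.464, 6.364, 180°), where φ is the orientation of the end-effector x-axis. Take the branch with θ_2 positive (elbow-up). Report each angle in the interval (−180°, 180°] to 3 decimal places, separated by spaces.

44.998 89.992 45.010

wrist centre = target − a_3·(cos φ, sin φ) = (3.5360, 6.3640)
cos θ_2 = (53.0038−7²−2²)/(2·7·2) = 0.0001; θ_2 = 89.9922° (elbow-up)
β = atan2(6.3640,3.5360) = 60.9423°; ψ = atan2(2.0000,7.0003) = 15.9448°
θ_1 = β − ψ = 44.9975°
θ_3 = φ − θ_1 − θ_2 = 45.0102° (wrapped to (-180°,180°])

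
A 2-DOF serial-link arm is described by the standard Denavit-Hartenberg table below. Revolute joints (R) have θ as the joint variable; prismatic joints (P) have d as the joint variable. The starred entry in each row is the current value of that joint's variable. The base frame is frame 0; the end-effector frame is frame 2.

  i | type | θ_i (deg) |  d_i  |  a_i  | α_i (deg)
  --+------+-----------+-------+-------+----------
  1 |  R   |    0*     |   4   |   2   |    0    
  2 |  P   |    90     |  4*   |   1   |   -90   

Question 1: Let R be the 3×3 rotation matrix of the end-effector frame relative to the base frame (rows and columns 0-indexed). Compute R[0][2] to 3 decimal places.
End-effector z-axis (col 2 of R) = (-1.0000,0.0000,0.0000)
R[0][2] = -1.0000

-1.000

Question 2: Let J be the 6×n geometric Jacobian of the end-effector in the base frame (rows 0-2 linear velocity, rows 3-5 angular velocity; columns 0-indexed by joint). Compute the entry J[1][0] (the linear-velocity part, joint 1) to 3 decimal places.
axis z_0 = ẑ; lever o_n−o_0 = (2.0000,1.0000,8.0000)
cross product → J_v[:, 0] = (-1.0000,2.0000,0.0000)
J_ω[:, 0] = z_0
entry J[1][0] = 2.0000

2.000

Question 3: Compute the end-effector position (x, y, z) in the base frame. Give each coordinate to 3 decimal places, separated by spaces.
after link 1: o_1 = (2.0000, 0.0000, 4.0000)
after link 2: o_2 = (2.0000, 1.0000, 8.0000)

2.000 1.000 8.000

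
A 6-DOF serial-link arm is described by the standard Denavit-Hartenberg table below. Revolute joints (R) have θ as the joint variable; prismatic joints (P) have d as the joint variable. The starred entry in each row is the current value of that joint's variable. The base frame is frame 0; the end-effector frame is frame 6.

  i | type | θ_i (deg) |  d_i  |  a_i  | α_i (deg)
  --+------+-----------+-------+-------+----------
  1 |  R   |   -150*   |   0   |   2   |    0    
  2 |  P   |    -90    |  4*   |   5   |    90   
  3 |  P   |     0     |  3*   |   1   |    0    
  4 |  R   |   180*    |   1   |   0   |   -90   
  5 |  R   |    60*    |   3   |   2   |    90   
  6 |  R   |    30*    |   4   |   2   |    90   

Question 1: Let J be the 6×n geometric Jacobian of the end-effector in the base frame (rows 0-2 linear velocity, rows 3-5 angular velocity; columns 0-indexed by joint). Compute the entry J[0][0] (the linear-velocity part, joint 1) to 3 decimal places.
-0.964

axis z_0 = ẑ; lever o_n−o_0 = (0.3301,0.9641,0.0000)
cross product → J_v[:, 0] = (-0.9641,0.3301,0.0000)
J_ω[:, 0] = z_0
entry J[0][0] = -0.9641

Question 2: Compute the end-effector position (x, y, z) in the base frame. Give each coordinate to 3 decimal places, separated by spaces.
after link 1: o_1 = (-1.7321, -1.0000, 0.0000)
after link 2: o_2 = (-4.2321, 3.3301, 4.0000)
after link 3: o_3 = (-2.1340, 5.6962, 4.0000)
after link 4: o_4 = (-1.2679, 6.1962, 4.0000)
after link 5: o_5 = (-2.2679, 4.4641, 1.0000)
after link 6: o_6 = (0.3301, 0.9641, 0.0000)

0.330 0.964 0.000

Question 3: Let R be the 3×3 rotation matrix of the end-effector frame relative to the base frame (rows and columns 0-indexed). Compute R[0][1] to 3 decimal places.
0.866

End-effector y-axis (col 1 of R) = (0.8660,-0.5000,0.0000)
R[0][1] = 0.8660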